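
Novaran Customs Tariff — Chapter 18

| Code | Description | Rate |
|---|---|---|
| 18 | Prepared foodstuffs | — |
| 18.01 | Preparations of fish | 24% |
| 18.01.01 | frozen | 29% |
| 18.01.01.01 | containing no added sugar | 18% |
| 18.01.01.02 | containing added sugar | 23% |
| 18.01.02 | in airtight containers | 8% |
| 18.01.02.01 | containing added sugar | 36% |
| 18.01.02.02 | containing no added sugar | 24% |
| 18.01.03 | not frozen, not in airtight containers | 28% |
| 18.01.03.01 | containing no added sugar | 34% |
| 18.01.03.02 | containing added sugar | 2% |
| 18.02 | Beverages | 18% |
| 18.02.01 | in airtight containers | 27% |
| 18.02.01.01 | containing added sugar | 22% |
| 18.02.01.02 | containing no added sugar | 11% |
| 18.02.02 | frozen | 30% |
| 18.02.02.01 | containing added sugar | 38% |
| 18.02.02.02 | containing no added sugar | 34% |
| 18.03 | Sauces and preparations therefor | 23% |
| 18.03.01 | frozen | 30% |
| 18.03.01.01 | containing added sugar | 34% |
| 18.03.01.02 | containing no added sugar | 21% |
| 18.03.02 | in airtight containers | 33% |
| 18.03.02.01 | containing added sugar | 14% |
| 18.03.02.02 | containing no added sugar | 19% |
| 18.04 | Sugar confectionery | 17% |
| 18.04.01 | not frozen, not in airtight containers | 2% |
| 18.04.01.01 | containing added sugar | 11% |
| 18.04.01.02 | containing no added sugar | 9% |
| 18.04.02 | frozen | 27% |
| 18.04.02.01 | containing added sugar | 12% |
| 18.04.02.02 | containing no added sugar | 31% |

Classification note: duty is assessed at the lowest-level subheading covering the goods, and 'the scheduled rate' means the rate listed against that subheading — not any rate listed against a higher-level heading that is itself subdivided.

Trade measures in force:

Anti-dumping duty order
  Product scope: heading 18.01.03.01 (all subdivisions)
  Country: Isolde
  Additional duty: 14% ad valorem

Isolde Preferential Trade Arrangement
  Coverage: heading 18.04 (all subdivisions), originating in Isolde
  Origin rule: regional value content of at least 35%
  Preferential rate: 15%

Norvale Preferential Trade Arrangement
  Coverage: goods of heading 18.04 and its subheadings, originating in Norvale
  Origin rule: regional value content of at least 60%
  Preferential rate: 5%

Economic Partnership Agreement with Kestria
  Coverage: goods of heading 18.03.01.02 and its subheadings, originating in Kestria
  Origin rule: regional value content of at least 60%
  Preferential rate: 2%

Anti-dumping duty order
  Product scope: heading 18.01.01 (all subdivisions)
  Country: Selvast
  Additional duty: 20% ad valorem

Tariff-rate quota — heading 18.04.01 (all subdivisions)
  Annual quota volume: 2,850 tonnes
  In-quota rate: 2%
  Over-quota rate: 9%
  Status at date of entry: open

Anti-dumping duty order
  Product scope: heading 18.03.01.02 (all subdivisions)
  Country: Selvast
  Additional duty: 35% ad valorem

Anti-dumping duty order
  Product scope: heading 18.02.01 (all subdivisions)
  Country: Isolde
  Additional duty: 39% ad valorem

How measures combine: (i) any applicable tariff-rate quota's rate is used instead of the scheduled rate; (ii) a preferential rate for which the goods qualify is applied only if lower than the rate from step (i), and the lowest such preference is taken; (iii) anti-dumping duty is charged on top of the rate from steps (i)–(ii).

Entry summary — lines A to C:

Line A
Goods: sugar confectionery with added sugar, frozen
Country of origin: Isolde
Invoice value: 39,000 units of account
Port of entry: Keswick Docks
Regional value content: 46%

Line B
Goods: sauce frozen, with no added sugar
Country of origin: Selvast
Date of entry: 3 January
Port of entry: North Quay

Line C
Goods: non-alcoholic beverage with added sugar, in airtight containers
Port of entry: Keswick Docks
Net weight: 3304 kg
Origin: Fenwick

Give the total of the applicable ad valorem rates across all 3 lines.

90%

Line A: sugar confectionery → 18.04; frozen → 18.04.02; with added sugar → 18.04.02.01. Scheduled 12%. Isolde agreement on 18.04: RVC ≥ 35% → 15% available; preference 15% not lower than 12% → no reduction. → 12%.
Line B: sauce → 18.03; frozen → 18.03.01; with no added sugar → 18.03.01.02. Scheduled 21%. anti-dumping (Selvast, 18.03.01.02): +35%; total 21% + 35% = 56%. → 56%.
Line C: non-alcoholic beverage → 18.02; in airtight containers → 18.02.01; with added sugar → 18.02.01.01. Scheduled 22%. No special measure applies. → 22%.
Sum: 12% + 56% + 22% = 90%.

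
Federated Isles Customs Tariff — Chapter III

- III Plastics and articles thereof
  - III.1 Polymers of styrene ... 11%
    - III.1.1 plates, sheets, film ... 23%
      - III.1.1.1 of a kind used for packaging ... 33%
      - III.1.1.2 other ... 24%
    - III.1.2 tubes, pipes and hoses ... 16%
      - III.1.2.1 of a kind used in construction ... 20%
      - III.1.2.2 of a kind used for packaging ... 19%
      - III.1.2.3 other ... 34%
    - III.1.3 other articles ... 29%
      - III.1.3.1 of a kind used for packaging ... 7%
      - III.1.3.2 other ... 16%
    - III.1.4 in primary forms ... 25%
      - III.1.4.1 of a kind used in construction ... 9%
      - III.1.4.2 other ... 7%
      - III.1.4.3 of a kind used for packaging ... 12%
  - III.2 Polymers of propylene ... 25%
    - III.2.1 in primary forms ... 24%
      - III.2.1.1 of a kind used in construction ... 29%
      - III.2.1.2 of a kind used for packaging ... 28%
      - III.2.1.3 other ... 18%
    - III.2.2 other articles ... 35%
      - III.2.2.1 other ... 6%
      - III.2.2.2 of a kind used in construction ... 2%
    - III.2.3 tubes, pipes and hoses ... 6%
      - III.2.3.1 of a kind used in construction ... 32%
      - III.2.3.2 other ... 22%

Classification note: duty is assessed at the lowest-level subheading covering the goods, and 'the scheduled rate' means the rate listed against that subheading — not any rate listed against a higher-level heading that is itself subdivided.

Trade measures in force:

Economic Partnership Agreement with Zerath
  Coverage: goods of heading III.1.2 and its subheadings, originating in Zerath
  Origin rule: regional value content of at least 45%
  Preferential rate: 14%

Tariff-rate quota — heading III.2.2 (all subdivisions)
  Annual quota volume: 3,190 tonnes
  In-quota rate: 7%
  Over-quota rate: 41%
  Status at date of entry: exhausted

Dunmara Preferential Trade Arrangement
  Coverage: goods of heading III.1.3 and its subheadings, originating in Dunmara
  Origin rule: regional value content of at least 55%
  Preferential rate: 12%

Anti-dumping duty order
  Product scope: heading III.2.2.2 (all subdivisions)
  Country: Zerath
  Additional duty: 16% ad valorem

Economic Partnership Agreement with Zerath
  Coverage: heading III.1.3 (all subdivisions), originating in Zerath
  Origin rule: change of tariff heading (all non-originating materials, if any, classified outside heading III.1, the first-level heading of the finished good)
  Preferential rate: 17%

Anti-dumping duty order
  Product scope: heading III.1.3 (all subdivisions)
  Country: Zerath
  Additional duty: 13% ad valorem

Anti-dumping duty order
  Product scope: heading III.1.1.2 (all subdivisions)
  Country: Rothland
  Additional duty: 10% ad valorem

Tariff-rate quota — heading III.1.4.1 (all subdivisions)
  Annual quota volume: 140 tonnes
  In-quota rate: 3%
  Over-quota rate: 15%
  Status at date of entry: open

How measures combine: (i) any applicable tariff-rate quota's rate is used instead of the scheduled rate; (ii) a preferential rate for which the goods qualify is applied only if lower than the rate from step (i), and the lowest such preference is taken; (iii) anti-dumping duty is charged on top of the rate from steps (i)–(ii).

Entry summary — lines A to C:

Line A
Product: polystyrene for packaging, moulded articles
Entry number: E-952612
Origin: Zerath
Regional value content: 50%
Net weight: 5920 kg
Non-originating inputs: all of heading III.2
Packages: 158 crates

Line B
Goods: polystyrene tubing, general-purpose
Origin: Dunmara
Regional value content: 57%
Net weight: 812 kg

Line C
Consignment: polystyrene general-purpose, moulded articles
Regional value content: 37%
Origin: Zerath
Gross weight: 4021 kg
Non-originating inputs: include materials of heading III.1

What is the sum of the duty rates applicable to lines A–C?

83%

Line A: polystyrene → III.1; moulded articles → III.1.3; for packaging → III.1.3.1. Scheduled 7%. Zerath agreement on III.1.2: III.1.3.1 not covered; Zerath agreement on III.1.3: CTH met → 17% available; preference 17% not lower than 7% → no reduction; anti-dumping (Zerath, III.1.3): +13%; total 7% + 13% = 20%. → 20%.
Line B: polystyrene → III.1; tubing → III.1.2; general-purpose → III.1.2.3. Scheduled 34%. Dunmara agreement on III.1.3: III.1.2.3 not covered. → 34%.
Line C: polystyrene → III.1; moulded articles → III.1.3; general-purpose → III.1.3.2. Scheduled 16%. Zerath agreement on III.1.2: III.1.3.2 not covered; Zerath agreement on III.1.3: CTH not met; anti-dumping (Zerath, III.1.3): +13%; total 16% + 13% = 29%. → 29%.
Sum: 20% + 34% + 29% = 83%.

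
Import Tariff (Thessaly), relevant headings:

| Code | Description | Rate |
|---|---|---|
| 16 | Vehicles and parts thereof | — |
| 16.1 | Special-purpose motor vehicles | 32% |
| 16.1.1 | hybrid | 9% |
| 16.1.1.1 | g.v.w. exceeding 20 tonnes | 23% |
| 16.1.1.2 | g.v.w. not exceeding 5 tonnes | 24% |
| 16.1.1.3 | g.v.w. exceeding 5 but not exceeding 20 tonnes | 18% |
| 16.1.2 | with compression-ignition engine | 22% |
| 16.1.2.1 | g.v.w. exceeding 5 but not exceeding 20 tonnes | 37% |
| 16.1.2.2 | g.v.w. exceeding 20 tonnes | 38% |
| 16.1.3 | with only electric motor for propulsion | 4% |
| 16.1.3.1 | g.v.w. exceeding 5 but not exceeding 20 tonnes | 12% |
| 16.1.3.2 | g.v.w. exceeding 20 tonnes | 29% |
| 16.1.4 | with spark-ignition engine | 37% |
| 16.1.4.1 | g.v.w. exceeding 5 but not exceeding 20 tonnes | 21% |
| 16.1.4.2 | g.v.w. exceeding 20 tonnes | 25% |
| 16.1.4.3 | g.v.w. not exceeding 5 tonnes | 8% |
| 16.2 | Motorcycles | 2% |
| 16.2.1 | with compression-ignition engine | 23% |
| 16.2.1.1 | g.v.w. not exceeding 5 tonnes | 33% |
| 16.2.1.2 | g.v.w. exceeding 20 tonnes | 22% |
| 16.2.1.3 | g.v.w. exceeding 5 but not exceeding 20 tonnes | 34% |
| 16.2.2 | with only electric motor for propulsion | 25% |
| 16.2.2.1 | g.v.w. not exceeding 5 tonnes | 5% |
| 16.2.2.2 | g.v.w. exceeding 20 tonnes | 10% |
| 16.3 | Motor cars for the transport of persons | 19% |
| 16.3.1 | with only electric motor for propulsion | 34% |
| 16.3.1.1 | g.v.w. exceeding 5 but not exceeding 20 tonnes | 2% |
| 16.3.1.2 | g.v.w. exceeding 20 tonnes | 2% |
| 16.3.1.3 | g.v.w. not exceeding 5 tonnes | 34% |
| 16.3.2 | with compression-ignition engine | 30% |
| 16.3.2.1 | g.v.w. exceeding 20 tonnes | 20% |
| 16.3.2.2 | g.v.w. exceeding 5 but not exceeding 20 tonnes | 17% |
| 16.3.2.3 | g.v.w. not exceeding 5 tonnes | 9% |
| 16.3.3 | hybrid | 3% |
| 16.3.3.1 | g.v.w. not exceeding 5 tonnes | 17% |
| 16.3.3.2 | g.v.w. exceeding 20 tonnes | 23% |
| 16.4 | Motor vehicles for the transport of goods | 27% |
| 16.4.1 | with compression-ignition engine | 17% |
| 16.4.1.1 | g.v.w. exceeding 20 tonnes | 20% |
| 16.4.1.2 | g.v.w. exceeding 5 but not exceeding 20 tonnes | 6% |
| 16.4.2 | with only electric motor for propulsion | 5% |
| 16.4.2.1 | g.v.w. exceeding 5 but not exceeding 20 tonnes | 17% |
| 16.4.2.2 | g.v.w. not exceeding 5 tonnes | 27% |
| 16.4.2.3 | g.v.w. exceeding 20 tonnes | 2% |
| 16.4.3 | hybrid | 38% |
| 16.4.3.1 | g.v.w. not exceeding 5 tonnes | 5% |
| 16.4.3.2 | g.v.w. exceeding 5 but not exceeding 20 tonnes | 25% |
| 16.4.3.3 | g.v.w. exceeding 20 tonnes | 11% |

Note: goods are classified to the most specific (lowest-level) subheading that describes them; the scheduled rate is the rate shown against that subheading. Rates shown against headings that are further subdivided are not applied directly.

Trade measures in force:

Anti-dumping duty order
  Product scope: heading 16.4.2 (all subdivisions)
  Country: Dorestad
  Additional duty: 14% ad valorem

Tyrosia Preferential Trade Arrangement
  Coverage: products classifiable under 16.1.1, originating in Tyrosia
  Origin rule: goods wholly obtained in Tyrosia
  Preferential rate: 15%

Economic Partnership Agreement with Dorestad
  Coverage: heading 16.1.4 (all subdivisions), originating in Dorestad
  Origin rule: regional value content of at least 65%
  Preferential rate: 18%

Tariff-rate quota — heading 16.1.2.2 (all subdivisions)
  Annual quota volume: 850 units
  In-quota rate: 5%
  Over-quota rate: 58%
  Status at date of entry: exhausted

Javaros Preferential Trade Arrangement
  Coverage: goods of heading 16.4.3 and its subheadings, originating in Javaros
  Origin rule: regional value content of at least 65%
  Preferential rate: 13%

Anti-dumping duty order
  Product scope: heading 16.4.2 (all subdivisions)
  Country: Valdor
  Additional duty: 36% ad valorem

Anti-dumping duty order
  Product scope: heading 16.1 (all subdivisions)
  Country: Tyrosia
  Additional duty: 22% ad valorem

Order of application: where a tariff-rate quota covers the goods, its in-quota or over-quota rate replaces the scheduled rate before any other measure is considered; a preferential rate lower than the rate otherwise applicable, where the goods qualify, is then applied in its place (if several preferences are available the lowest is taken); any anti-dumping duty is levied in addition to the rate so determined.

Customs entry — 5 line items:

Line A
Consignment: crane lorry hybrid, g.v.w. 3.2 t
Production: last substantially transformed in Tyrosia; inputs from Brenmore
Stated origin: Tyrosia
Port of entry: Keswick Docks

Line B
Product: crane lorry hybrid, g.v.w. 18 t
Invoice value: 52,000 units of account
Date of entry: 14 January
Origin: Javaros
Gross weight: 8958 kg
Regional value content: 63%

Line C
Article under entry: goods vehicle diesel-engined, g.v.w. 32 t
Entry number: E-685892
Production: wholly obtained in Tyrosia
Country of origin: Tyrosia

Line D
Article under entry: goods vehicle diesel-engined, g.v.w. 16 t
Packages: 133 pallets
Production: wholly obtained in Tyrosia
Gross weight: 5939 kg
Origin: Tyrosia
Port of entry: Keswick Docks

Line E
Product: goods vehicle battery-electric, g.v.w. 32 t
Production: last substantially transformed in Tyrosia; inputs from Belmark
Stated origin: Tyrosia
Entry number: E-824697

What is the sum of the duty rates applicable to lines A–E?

92%

Line A: crane lorry → 16.1; hybrid → 16.1.1; g.v.w. 3.2 t → 16.1.1.2. Scheduled 24%. Tyrosia agreement on 16.1.1: not wholly obtained; anti-dumping (Tyrosia, 16.1): +22%; total 24% + 22% = 46%. → 46%.
Line B: crane lorry → 16.1; hybrid → 16.1.1; g.v.w. 18 t → 16.1.1.3. Scheduled 18%. Javaros agreement on 16.4.3: 16.1.1.3 not covered. → 18%.
Line C: goods vehicle → 16.4; diesel-engined → 16.4.1; g.v.w. 32 t → 16.4.1.1. Scheduled 20%. Tyrosia agreement on 16.1.1: 16.4.1.1 not covered. → 20%.
Line D: goods vehicle → 16.4; diesel-engined → 16.4.1; g.v.w. 16 t → 16.4.1.2. Scheduled 6%. Tyrosia agreement on 16.1.1: 16.4.1.2 not covered. → 6%.
Line E: goods vehicle → 16.4; battery-electric → 16.4.2; g.v.w. 32 t → 16.4.2.3. Scheduled 2%. Tyrosia agreement on 16.1.1: 16.4.2.3 not covered. → 2%.
Sum: 46% + 18% + 20% + 6% + 2% = 92%.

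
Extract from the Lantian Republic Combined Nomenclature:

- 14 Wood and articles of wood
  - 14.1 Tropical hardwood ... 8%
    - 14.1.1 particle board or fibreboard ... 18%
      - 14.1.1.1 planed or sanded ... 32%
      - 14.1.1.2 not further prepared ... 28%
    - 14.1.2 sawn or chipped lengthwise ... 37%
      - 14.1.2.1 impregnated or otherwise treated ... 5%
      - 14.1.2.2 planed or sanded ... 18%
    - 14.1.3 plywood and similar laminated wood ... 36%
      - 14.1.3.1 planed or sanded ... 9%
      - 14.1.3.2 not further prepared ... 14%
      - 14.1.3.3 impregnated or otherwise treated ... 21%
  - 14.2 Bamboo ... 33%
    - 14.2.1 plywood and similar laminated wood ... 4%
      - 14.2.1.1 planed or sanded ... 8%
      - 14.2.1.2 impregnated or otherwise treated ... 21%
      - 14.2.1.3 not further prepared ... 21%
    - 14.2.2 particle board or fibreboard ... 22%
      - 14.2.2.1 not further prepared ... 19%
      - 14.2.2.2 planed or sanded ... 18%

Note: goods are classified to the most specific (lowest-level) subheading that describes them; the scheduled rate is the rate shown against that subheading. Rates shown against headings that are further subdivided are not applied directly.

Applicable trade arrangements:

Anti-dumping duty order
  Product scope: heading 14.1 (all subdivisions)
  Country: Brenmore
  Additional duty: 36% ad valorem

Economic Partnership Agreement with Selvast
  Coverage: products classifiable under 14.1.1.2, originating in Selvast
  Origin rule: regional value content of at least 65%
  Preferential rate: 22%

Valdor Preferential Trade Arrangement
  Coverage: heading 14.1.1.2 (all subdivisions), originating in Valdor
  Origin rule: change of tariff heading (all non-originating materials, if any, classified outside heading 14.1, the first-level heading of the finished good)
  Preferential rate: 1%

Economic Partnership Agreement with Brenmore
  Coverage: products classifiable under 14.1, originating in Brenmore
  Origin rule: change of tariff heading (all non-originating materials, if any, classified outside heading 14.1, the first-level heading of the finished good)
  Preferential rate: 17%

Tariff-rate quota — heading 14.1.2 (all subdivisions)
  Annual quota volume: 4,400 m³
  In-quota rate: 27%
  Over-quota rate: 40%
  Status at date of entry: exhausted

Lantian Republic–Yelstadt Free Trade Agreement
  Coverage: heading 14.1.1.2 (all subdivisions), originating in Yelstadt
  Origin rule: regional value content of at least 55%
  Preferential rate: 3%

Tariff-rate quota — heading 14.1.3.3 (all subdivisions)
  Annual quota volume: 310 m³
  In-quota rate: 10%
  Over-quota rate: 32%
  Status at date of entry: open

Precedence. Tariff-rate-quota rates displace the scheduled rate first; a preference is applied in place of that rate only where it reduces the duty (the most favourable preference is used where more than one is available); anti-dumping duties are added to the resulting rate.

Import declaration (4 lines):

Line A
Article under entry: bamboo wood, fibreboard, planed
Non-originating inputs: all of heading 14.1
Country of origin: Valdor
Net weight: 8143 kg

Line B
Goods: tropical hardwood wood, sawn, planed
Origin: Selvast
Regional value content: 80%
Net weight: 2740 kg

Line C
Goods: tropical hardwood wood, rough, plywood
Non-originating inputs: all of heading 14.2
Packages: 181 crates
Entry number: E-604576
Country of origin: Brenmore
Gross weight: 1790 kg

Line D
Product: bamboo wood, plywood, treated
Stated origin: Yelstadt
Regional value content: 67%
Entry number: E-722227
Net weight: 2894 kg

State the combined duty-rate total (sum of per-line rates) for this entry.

Line A: bamboo → 14.2; fibreboard → 14.2.2; planed → 14.2.2.2. Scheduled 18%. Valdor agreement on 14.1.1.2: 14.2.2.2 not covered. → 18%.
Line B: tropical hardwood → 14.1; sawn → 14.1.2; planed → 14.1.2.2. Scheduled 18%. quota on 14.1.2 exhausted → over-quota 40%; Selvast agreement on 14.1.1.2: 14.1.2.2 not covered. → 40%.
Line C: tropical hardwood → 14.1; plywood → 14.1.3; rough → 14.1.3.2. Scheduled 14%. Brenmore agreement on 14.1: CTH met → 17% available; preference 17% not lower than 14% → no reduction; anti-dumping (Brenmore, 14.1): +36%; total 14% + 36% = 50%. → 50%.
Line D: bamboo → 14.2; plywood → 14.2.1; treated → 14.2.1.2. Scheduled 21%. Yelstadt agreement on 14.1.1.2: 14.2.1.2 not covered. → 21%.
Sum: 18% + 40% + 50% + 21% = 129%.

129%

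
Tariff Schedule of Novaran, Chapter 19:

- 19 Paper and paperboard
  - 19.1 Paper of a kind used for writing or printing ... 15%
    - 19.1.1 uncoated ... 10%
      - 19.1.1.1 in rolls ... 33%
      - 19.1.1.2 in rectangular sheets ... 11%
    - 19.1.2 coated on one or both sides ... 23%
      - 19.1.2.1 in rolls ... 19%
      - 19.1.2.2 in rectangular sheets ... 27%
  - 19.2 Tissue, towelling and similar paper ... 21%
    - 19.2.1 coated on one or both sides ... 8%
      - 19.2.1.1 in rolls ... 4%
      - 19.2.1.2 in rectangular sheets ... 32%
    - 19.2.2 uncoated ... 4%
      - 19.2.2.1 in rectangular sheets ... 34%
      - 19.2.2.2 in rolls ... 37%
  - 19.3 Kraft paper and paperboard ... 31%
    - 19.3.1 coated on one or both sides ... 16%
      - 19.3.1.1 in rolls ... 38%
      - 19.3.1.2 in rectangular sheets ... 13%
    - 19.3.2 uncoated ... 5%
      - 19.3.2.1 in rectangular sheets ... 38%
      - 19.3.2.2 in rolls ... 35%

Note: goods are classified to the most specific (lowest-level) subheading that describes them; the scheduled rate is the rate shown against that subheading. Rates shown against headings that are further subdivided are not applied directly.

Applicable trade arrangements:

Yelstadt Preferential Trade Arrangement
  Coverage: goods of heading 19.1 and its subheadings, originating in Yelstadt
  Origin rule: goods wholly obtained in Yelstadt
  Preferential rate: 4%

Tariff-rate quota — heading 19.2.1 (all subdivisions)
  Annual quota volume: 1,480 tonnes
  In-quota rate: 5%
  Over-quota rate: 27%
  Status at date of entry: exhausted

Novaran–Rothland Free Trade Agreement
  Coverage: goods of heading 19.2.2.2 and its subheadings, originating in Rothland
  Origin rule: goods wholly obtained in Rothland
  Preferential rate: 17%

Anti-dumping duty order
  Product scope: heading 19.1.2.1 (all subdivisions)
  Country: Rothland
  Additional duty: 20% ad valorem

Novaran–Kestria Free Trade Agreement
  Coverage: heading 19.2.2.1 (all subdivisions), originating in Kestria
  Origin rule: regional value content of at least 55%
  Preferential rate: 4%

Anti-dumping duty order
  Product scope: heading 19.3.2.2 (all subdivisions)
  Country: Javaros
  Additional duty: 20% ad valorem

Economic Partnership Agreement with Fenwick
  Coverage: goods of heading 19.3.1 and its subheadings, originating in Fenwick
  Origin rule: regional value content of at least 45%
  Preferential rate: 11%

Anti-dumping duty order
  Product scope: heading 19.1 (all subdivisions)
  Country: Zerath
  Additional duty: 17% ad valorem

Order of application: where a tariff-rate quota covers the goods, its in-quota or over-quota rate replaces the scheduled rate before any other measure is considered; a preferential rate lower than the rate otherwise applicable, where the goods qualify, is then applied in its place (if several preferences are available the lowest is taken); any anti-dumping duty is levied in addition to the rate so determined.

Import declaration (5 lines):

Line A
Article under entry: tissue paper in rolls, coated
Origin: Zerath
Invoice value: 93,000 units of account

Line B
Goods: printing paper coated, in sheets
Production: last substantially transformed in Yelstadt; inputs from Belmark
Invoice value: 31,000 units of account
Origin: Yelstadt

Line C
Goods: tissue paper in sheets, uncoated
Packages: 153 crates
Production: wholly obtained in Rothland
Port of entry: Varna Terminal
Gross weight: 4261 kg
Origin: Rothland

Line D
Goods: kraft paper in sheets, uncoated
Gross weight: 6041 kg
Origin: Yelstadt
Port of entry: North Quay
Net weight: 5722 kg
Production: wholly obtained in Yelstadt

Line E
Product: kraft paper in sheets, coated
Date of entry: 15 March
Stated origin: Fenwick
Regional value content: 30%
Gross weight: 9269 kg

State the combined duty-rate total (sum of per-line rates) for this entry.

Line A: tissue paper → 19.2; coated → 19.2.1; in rolls → 19.2.1.1. Scheduled 4%. quota on 19.2.1 exhausted → over-quota 27%. → 27%.
Line B: printing paper → 19.1; coated → 19.1.2; in sheets → 19.1.2.2. Scheduled 27%. Yelstadt agreement on 19.1: not wholly obtained. → 27%.
Line C: tissue paper → 19.2; uncoated → 19.2.2; in sheets → 19.2.2.1. Scheduled 34%. Rothland agreement on 19.2.2.2: 19.2.2.1 not covered. → 34%.
Line D: kraft paper → 19.3; uncoated → 19.3.2; in sheets → 19.3.2.1. Scheduled 38%. Yelstadt agreement on 19.1: 19.3.2.1 not covered. → 38%.
Line E: kraft paper → 19.3; coated → 19.3.1; in sheets → 19.3.1.2. Scheduled 13%. Fenwick agreement on 19.3.1: RVC < 45%. → 13%.
Sum: 27% + 27% + 34% + 38% + 13% = 139%.

139%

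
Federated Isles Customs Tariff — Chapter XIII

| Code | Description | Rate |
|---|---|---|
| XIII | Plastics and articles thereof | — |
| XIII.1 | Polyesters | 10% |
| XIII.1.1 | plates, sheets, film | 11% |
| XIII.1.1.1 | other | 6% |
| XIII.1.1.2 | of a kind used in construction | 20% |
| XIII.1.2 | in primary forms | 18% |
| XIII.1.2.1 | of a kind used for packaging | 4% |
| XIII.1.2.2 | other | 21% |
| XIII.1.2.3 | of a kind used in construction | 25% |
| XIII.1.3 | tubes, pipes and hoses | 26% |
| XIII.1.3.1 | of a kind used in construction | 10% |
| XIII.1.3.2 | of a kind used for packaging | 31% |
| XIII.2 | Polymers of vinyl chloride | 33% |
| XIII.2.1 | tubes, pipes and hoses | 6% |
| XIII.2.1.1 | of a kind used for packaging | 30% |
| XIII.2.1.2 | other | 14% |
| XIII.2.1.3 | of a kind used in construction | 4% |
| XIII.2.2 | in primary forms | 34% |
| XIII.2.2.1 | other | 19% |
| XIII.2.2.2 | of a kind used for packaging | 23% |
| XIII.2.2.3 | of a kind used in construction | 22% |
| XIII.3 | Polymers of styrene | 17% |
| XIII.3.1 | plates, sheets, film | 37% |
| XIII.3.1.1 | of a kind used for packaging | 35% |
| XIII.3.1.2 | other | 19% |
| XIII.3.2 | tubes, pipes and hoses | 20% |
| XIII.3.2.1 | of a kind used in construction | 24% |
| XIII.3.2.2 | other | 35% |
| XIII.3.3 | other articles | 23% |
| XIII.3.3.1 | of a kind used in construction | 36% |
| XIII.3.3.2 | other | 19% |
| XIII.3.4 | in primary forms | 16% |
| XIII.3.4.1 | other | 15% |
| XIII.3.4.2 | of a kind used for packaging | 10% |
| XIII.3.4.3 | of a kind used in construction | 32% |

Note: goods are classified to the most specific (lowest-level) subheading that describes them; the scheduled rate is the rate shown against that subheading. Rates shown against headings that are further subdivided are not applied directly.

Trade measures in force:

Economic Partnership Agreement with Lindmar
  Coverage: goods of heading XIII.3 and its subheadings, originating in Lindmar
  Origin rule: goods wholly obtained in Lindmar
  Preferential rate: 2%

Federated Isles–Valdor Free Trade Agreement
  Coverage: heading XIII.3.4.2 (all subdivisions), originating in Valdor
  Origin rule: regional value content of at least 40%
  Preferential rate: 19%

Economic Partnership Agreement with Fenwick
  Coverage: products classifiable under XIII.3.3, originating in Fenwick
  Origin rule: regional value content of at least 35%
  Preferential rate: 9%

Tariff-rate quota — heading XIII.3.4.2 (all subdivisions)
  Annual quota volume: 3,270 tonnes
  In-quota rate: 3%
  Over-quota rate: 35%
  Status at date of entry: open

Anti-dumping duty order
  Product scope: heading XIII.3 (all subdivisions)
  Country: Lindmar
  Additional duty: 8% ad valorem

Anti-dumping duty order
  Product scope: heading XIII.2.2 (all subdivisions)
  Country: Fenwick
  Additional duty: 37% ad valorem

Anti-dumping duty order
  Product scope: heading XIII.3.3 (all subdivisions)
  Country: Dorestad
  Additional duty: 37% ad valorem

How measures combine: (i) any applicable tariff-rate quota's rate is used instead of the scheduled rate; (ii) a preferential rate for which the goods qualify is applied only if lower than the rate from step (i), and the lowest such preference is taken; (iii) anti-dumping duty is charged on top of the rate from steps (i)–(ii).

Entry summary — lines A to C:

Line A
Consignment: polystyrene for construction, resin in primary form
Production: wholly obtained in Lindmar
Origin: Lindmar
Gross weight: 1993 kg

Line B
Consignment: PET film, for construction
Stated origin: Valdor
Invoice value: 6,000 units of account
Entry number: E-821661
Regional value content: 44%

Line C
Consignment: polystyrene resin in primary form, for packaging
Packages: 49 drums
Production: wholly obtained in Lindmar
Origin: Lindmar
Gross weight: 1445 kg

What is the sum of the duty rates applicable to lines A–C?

40%

Line A: polystyrene → XIII.3; resin in primary form → XIII.3.4; for construction → XIII.3.4.3. Scheduled 32%. Lindmar agreement on XIII.3: wholly obtained → 2% available; preferential 2%; anti-dumping (Lindmar, XIII.3): +8%; total 2% + 8% = 10%. → 10%.
Line B: PET → XIII.1; film → XIII.1.1; for construction → XIII.1.1.2. Scheduled 20%. Valdor agreement on XIII.3.4.2: XIII.1.1.2 not covered. → 20%.
Line C: polystyrene → XIII.3; resin in primary form → XIII.3.4; for packaging → XIII.3.4.2. Scheduled 10%. quota on XIII.3.4.2 open → in-quota 3%; Lindmar agreement on XIII.3: wholly obtained → 2% available; preferential 2%; anti-dumping (Lindmar, XIII.3): +8%; total 2% + 8% = 10%. → 10%.
Sum: 10% + 20% + 10% = 40%.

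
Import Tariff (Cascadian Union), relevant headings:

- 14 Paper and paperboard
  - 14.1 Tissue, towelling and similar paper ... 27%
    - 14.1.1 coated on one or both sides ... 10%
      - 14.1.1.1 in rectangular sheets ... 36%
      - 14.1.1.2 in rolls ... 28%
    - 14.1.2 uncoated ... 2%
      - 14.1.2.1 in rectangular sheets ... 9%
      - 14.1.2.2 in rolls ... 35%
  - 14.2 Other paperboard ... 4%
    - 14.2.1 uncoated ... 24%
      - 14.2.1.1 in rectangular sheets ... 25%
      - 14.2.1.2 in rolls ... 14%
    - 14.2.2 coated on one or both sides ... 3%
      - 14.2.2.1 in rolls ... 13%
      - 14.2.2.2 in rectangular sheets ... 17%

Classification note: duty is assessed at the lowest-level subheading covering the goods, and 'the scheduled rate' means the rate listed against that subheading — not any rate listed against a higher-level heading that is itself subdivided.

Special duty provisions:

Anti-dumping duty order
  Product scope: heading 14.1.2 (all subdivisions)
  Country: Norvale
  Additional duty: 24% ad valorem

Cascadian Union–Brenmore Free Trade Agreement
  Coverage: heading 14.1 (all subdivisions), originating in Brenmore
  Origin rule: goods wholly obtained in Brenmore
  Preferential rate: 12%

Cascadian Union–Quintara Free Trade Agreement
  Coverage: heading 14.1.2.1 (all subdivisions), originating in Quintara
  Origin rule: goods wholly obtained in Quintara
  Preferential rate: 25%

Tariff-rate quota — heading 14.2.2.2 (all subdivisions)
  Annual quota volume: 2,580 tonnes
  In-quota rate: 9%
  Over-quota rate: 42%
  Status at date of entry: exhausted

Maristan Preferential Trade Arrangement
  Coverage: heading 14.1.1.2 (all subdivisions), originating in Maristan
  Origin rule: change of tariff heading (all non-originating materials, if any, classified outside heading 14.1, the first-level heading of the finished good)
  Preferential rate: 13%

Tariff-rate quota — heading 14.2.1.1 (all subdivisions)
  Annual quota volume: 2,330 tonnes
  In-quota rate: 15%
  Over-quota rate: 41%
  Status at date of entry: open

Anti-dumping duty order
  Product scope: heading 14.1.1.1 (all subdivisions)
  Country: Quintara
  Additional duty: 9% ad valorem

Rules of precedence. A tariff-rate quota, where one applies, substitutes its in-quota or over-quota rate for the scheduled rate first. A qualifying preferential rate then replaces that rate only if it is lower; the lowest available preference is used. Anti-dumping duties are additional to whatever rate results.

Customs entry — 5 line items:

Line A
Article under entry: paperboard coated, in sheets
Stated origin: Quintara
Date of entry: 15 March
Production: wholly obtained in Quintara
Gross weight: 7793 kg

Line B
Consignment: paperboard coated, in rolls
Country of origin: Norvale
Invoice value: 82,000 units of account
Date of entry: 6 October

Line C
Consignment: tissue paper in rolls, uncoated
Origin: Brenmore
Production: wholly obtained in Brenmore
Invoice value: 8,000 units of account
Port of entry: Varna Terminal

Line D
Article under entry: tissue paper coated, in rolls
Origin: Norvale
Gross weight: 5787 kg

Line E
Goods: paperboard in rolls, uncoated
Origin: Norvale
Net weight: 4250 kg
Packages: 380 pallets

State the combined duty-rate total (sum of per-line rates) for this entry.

Line A: paperboard → 14.2; coated → 14.2.2; in sheets → 14.2.2.2. Scheduled 17%. quota on 14.2.2.2 exhausted → over-quota 42%; Quintara agreement on 14.1.2.1: 14.2.2.2 not covered. → 42%.
Line B: paperboard → 14.2; coated → 14.2.2; in rolls → 14.2.2.1. Scheduled 13%. No special measure applies. → 13%.
Line C: tissue paper → 14.1; uncoated → 14.1.2; in rolls → 14.1.2.2. Scheduled 35%. Brenmore agreement on 14.1: wholly obtained → 12% available; preferential 12%. → 12%.
Line D: tissue paper → 14.1; coated → 14.1.1; in rolls → 14.1.1.2. Scheduled 28%. No special measure applies. → 28%.
Line E: paperboard → 14.2; uncoated → 14.2.1; in rolls → 14.2.1.2. Scheduled 14%. No special measure applies. → 14%.
Sum: 42% + 13% + 12% + 28% + 14% = 109%.

109%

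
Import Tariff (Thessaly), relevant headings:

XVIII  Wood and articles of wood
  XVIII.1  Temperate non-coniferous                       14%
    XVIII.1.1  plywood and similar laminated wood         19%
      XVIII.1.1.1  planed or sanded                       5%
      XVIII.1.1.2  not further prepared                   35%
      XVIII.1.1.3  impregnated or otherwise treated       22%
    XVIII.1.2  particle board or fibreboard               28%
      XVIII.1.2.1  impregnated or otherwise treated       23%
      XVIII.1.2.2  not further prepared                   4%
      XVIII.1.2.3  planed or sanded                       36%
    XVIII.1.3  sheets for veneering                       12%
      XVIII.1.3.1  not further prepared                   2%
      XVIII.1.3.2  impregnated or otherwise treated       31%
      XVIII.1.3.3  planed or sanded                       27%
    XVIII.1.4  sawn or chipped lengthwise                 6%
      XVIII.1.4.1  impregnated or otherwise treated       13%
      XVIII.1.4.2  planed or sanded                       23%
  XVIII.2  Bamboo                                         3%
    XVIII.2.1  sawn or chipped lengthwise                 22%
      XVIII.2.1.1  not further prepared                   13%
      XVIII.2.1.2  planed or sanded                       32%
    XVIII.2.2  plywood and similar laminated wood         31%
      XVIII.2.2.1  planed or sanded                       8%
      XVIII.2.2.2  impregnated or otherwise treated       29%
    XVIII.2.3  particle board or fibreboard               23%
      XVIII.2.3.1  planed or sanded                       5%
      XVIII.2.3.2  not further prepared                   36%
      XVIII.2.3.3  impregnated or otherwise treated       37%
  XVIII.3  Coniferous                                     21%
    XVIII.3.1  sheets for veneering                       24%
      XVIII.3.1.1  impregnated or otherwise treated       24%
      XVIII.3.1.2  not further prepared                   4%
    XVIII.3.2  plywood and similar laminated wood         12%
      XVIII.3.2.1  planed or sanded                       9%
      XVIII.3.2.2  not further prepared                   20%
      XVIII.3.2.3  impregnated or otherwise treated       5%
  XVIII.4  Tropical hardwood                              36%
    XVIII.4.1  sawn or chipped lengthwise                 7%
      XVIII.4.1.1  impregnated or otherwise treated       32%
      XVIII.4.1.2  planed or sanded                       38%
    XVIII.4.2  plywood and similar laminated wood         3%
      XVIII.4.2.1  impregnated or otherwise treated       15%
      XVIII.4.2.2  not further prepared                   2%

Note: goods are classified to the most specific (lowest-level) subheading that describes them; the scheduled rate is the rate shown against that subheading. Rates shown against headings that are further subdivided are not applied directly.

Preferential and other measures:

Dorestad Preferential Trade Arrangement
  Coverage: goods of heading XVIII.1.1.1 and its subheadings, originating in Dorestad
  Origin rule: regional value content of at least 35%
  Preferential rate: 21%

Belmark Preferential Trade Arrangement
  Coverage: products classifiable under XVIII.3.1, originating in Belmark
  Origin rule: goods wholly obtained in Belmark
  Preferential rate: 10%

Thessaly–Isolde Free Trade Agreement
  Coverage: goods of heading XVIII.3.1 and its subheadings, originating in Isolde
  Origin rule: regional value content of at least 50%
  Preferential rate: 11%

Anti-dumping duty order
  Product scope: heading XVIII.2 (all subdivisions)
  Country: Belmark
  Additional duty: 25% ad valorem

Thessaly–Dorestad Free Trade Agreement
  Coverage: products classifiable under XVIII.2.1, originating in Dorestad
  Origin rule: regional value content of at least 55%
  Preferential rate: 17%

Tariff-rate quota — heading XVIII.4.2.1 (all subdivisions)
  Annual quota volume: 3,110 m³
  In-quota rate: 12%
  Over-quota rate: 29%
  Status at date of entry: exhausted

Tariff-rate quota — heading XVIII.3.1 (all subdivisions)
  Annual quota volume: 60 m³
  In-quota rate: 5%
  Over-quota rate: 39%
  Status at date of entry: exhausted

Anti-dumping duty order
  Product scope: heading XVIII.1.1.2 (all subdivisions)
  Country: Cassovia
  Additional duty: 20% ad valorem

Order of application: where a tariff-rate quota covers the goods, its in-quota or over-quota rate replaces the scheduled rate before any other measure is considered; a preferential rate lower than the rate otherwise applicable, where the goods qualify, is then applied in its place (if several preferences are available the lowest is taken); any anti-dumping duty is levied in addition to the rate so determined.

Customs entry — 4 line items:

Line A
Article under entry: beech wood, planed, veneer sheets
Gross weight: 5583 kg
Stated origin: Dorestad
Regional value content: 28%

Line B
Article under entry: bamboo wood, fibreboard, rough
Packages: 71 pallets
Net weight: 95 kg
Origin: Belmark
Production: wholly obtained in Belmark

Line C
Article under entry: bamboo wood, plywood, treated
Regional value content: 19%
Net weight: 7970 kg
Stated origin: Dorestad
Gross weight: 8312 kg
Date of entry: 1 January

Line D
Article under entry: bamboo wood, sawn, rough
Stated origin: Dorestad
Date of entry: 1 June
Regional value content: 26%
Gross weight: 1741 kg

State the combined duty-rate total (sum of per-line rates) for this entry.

130%

Line A: beech → XVIII.1; veneer sheets → XVIII.1.3; planed → XVIII.1.3.3. Scheduled 27%. Dorestad agreement on XVIII.1.1.1: XVIII.1.3.3 not covered; Dorestad agreement on XVIII.2.1: XVIII.1.3.3 not covered. → 27%.
Line B: bamboo → XVIII.2; fibreboard → XVIII.2.3; rough → XVIII.2.3.2. Scheduled 36%. Belmark agreement on XVIII.3.1: XVIII.2.3.2 not covered; anti-dumping (Belmark, XVIII.2): +25%; total 36% + 25% = 61%. → 61%.
Line C: bamboo → XVIII.2; plywood → XVIII.2.2; treated → XVIII.2.2.2. Scheduled 29%. Dorestad agreement on XVIII.1.1.1: XVIII.2.2.2 not covered; Dorestad agreement on XVIII.2.1: XVIII.2.2.2 not covered. → 29%.
Line D: bamboo → XVIII.2; sawn → XVIII.2.1; rough → XVIII.2.1.1. Scheduled 13%. Dorestad agreement on XVIII.1.1.1: XVIII.2.1.1 not covered; Dorestad agreement on XVIII.2.1: RVC < 55%. → 13%.
Sum: 27% + 61% + 29% + 13% = 130%.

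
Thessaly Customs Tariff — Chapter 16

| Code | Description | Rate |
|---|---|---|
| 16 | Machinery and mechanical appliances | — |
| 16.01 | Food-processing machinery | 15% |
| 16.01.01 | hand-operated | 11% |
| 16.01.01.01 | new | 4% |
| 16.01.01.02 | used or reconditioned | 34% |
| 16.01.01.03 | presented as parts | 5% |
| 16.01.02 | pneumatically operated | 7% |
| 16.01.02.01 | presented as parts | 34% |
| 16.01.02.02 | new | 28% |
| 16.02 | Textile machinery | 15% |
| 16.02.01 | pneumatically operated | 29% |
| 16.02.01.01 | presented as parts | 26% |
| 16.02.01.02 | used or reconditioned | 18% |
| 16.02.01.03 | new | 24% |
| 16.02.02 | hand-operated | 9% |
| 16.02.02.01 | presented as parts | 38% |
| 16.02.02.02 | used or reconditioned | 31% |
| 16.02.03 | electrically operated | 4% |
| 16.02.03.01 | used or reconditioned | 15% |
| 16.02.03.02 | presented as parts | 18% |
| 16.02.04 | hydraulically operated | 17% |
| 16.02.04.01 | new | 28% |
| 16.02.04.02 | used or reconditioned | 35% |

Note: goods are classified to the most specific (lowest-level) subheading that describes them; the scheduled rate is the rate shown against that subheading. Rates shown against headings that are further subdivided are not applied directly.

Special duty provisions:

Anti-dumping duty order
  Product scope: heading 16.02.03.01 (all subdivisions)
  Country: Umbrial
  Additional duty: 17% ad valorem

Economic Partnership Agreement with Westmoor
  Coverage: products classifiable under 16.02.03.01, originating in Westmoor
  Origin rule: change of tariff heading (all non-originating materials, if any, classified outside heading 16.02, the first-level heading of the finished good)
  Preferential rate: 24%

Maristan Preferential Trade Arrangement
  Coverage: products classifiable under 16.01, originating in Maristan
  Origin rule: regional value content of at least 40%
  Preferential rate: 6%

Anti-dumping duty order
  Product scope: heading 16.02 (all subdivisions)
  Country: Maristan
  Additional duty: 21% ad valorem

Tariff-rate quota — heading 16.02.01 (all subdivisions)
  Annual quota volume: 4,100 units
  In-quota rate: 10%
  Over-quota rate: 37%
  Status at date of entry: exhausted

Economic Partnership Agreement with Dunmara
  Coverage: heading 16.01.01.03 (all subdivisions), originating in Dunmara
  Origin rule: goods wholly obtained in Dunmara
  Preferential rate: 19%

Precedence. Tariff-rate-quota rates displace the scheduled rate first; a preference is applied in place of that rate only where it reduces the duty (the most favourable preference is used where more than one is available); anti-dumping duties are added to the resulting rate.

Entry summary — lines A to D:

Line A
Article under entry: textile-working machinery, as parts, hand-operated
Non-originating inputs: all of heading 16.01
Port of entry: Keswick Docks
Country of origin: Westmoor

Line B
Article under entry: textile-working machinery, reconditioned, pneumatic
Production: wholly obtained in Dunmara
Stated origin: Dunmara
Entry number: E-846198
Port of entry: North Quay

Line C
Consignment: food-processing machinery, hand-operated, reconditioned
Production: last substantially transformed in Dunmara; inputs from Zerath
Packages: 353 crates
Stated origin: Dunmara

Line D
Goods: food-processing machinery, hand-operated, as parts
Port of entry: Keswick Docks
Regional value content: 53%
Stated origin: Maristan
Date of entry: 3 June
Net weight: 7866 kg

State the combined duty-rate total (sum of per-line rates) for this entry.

Line A: textile-working → 16.02; hand-operated → 16.02.02; as parts → 16.02.02.01. Scheduled 38%. Westmoor agreement on 16.02.03.01: 16.02.02.01 not covered. → 38%.
Line B: textile-working → 16.02; pneumatic → 16.02.01; reconditioned → 16.02.01.02. Scheduled 18%. quota on 16.02.01 exhausted → over-quota 37%; Dunmara agreement on 16.01.01.03: 16.02.01.02 not covered. → 37%.
Line C: food-processing → 16.01; hand-operated → 16.01.01; reconditioned → 16.01.01.02. Scheduled 34%. Dunmara agreement on 16.01.01.03: 16.01.01.02 not covered. → 34%.
Line D: food-processing → 16.01; hand-operated → 16.01.01; as parts → 16.01.01.03. Scheduled 5%. Maristan agreement on 16.01: RVC ≥ 40% → 6% available; preference 6% not lower than 5% → no reduction. → 5%.
Sum: 38% + 37% + 34% + 5% = 114%.

114%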